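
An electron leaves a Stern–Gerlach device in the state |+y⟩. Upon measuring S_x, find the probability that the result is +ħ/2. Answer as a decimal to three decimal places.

0.500

In the S_z basis, |+y⟩ = (|+z⟩ + i|-z⟩)/√2 and |+x⟩ = (|+z⟩ + |-z⟩)/√2.
|⟨+x|+y⟩|² = 1/2.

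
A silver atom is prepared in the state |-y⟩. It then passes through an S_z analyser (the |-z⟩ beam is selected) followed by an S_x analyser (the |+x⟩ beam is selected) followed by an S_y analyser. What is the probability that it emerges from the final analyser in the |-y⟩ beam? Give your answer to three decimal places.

0.125

First analyser (S_z): from |-y⟩, P(|-z⟩) = 1/2.
After stage 1 the state is |-z⟩; P(|+x⟩) = |⟨+x|-z⟩|² = 1/2.
After stage 2 the state is |+x⟩; P(|-y⟩) = |⟨-y|+x⟩|² = 1/2.
Joint probability = 1/2 × 1/2 × 1/2 = 0.125.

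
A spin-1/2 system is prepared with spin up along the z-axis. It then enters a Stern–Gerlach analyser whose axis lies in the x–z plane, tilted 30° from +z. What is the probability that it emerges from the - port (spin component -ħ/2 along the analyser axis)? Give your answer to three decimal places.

For spin-½, the probability of finding spin-up along an axis at angle θ to the initial spin direction is cos²(θ/2); spin-down is sin²(θ/2).
θ = 30°, so P = sin²(15°) ≈ 0.067.

0.067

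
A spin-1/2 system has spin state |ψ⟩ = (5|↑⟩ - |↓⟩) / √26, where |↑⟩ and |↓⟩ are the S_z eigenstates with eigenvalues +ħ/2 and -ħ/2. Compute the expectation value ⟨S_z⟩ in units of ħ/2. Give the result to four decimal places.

⟨σ_z⟩ = |a|² - |b|² divided by |a|²+|b|², with a, b the |↑⟩, |↓⟩ amplitudes.
= (25 - 1)/26 = 24/26.
⟨S_z⟩ = (ħ/2)·⟨σ_z⟩.

0.9231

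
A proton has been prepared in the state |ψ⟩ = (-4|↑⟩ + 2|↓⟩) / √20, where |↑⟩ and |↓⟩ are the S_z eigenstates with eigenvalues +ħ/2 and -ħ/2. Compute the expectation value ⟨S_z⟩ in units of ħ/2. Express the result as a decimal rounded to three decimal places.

0.600

⟨σ_z⟩ = |a|² - |b|² divided by |a|²+|b|², with a, b the |↑⟩, |↓⟩ amplitudes.
= (16 - 4)/20 = 12/20.
⟨S_z⟩ = (ħ/2)·⟨σ_z⟩.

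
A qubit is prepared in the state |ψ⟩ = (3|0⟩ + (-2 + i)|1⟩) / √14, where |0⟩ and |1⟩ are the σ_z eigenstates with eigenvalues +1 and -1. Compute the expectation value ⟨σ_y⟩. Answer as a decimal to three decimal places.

⟨σ_y⟩ = 2 Im(a* b)/(|a|²+|b|²) with a = 3, b = (-2 + i).
a* b = (-6 + 3i), so ⟨σ_y⟩ = 6/14.

0.429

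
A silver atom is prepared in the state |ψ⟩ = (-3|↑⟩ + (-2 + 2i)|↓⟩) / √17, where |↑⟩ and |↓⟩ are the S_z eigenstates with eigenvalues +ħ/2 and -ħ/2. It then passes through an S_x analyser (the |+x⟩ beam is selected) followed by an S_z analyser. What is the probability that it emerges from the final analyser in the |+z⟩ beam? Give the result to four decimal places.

0.4265

First analyser (S_x): P(|+x⟩) = |⟨+x|ψ⟩|² = 29/34.
After stage 1 the state is |+x⟩; P(|+z⟩) = |⟨+z|+x⟩|² = 1/2.
Joint probability = 29/34 × 1/2 = 0.4265.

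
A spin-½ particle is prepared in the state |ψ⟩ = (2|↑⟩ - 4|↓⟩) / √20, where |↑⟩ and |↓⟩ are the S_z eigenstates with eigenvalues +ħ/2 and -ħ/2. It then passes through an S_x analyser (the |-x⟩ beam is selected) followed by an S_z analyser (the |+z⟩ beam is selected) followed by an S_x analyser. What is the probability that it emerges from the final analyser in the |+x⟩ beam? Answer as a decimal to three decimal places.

First analyser (S_x): P(|-x⟩) = |⟨-x|ψ⟩|² = 36/40.
After stage 1 the state is |-x⟩; P(|+z⟩) = |⟨+z|-x⟩|² = 1/2.
After stage 2 the state is |+z⟩; P(|+x⟩) = |⟨+x|+z⟩|² = 1/2.
Joint probability = 36/40 × 1/2 × 1/2 = 0.225.

0.225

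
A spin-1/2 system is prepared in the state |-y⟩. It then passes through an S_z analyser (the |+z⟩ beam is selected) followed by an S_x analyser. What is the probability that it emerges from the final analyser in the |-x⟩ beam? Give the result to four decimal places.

First analyser (S_z): from |-y⟩, P(|+z⟩) = 1/2.
After stage 1 the state is |+z⟩; P(|-x⟩) = |⟨-x|+z⟩|² = 1/2.
Joint probability = 1/2 × 1/2 = 0.2500.

0.2500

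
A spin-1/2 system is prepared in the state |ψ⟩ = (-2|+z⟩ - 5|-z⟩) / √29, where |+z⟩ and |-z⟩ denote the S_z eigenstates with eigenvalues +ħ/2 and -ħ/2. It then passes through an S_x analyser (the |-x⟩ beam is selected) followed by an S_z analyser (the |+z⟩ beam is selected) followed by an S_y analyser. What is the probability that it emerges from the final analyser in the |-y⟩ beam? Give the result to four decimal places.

0.0388

First analyser (S_x): P(|-x⟩) = |⟨-x|ψ⟩|² = 9/58.
After stage 1 the state is |-x⟩; P(|+z⟩) = |⟨+z|-x⟩|² = 1/2.
After stage 2 the state is |+z⟩; P(|-y⟩) = |⟨-y|+z⟩|² = 1/2.
Joint probability = 9/58 × 1/2 × 1/2 = 0.0388.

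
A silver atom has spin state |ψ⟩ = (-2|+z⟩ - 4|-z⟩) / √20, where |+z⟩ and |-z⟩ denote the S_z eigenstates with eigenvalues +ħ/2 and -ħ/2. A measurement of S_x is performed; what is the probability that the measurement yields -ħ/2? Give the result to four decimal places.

0.1000

|-x⟩ = (|+z⟩ - |-z⟩)/√2, so ⟨-x|ψ⟩ = (2) / (√2·√20).
P = |2|² / 40 = 4/40.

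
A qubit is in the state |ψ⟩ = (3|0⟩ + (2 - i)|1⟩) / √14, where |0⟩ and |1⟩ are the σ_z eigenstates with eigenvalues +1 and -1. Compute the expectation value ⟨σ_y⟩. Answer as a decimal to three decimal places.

⟨σ_y⟩ = 2 Im(a* b)/(|a|²+|b|²) with a = 3, b = (2 - i).
a* b = (6 - 3i), so ⟨σ_y⟩ = -6/14.

-0.429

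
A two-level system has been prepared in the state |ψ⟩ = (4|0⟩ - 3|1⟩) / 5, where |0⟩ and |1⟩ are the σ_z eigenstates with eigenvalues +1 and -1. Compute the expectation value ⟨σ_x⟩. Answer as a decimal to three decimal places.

-0.960

⟨σ_x⟩ = 2 Re(a* b)/(|a|²+|b|²) with a = 4, b = -3.
a* b = -12, so ⟨σ_x⟩ = -24/25.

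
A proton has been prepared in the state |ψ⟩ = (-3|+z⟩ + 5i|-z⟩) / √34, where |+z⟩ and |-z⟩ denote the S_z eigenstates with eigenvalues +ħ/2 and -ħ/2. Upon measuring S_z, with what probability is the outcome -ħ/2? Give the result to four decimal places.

0.7353

The -ħ/2 outcome corresponds to |-z⟩. Its amplitude in |ψ⟩ is 5i/√34.
P = |5i|² / 34 = 25/34.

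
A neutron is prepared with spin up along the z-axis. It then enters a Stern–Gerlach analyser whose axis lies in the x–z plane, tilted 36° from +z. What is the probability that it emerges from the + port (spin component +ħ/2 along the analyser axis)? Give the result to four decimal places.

0.9045

For spin-½, the probability of finding spin-up along an axis at angle θ to the initial spin direction is cos²(θ/2); spin-down is sin²(θ/2).
θ = 36°, so P = cos²(18°) ≈ 0.9045.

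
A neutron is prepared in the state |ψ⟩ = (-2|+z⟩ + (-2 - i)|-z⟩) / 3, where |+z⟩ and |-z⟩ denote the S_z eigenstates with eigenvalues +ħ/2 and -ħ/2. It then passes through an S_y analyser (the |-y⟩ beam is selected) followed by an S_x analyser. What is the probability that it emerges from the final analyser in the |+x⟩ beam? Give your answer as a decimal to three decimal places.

First analyser (S_y): P(|-y⟩) = |⟨-y|ψ⟩|² = 5/18.
After stage 1 the state is |-y⟩; P(|+x⟩) = |⟨+x|-y⟩|² = 1/2.
Joint probability = 5/18 × 1/2 = 0.139.

0.139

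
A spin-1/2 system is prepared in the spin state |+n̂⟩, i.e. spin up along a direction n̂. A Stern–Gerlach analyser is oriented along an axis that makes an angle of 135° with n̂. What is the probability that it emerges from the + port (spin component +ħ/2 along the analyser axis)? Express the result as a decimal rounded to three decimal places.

For spin-½, the probability of finding spin-up along an axis at angle θ to the initial spin direction is cos²(θ/2); spin-down is sin²(θ/2).
θ = 135°, so P = cos²(67.5°) ≈ 0.146.

0.146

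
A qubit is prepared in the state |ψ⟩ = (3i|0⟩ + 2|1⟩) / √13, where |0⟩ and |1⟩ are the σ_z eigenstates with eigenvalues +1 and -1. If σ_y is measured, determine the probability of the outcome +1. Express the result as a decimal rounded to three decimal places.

|+y⟩ = (|0⟩ + i|1⟩)/√2, so ⟨+y|ψ⟩ = (i) / (√2·√13).
P = |i|² / 26 = 1/26.

0.038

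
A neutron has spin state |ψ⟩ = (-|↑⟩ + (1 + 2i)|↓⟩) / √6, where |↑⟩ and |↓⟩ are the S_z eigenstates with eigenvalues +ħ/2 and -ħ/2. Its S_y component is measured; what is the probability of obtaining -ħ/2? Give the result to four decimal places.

|-y⟩ = (|↑⟩ - i|↓⟩)/√2, so ⟨-y|ψ⟩ = (-3 + i) / (√2·√6).
P = |-3 + i|² / 12 = 10/12.

0.8333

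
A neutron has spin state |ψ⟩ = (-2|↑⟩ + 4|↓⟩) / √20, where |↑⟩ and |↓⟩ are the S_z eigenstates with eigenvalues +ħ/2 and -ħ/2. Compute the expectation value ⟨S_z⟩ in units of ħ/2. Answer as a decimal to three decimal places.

-0.600

⟨σ_z⟩ = |a|² - |b|² divided by |a|²+|b|², with a, b the |↑⟩, |↓⟩ amplitudes.
= (4 - 16)/20 = -12/20.
⟨S_z⟩ = (ħ/2)·⟨σ_z⟩.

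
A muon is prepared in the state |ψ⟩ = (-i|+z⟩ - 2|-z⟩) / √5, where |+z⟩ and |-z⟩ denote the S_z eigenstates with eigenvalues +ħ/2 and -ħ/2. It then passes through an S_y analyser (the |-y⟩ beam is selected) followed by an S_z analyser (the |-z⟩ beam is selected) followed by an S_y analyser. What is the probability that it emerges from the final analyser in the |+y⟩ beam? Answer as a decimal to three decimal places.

0.225

First analyser (S_y): P(|-y⟩) = |⟨-y|ψ⟩|² = 9/10.
After stage 1 the state is |-y⟩; P(|-z⟩) = |⟨-z|-y⟩|² = 1/2.
After stage 2 the state is |-z⟩; P(|+y⟩) = |⟨+y|-z⟩|² = 1/2.
Joint probability = 9/10 × 1/2 × 1/2 = 0.225.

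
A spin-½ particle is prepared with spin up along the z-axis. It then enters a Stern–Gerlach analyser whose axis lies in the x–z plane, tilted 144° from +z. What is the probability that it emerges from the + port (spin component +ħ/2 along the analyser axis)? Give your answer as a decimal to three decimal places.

0.095

For spin-½, the probability of finding spin-up along an axis at angle θ to the initial spin direction is cos²(θ/2); spin-down is sin²(θ/2).
θ = 144°, so P = cos²(72°) ≈ 0.095.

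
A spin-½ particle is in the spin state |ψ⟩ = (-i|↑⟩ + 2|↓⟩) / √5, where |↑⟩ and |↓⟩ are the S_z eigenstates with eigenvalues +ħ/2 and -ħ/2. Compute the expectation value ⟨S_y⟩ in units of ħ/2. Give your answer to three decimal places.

0.800

⟨σ_y⟩ = 2 Im(a* b)/(|a|²+|b|²) with a = -i, b = 2.
a* b = 2i, so ⟨σ_y⟩ = 4/5.
⟨S_y⟩ = (ħ/2)·⟨σ_y⟩.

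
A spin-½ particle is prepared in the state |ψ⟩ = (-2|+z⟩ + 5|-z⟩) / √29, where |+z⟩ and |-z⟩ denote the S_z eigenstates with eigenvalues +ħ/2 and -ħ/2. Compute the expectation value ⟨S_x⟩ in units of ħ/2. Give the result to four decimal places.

⟨σ_x⟩ = 2 Re(a* b)/(|a|²+|b|²) with a = -2, b = 5.
a* b = -10, so ⟨σ_x⟩ = -20/29.
⟨S_x⟩ = (ħ/2)·⟨σ_x⟩.

-0.6897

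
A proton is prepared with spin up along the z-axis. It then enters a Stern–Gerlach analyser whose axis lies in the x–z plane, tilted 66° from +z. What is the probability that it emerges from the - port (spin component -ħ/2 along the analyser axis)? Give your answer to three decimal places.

0.297

For spin-½, the probability of finding spin-up along an axis at angle θ to the initial spin direction is cos²(θ/2); spin-down is sin²(θ/2).
θ = 66°, so P = sin²(33°) ≈ 0.297.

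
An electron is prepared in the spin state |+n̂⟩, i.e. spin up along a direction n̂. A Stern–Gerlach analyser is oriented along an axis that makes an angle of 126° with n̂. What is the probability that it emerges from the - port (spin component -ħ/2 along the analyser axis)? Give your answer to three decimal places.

For spin-½, the probability of finding spin-up along an axis at angle θ to the initial spin direction is cos²(θ/2); spin-down is sin²(θ/2).
θ = 126°, so P = sin²(63°) ≈ 0.794.

0.794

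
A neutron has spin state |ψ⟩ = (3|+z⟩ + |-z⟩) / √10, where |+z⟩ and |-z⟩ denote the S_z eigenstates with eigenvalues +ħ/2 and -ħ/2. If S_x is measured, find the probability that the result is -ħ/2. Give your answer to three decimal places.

0.200

|-x⟩ = (|+z⟩ - |-z⟩)/√2, so ⟨-x|ψ⟩ = (2) / (√2·√10).
P = |2|² / 20 = 4/20.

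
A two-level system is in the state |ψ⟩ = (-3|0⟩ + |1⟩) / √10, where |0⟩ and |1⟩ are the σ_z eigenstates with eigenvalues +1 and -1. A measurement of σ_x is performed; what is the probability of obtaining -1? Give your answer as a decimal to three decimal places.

|-x⟩ = (|0⟩ - |1⟩)/√2, so ⟨-x|ψ⟩ = (-4) / (√2·√10).
P = |-4|² / 20 = 16/20.

0.800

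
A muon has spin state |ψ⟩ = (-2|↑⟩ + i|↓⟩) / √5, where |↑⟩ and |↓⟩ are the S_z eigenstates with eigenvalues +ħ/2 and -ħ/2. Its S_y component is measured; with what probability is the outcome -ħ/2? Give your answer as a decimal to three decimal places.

0.900

|-y⟩ = (|↑⟩ - i|↓⟩)/√2, so ⟨-y|ψ⟩ = (-3) / (√2·√5).
P = |-3|² / 10 = 9/10.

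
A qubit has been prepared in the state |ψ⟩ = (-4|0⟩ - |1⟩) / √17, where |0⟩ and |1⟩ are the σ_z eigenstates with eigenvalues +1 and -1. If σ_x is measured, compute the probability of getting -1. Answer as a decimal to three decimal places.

0.265

|-x⟩ = (|0⟩ - |1⟩)/√2, so ⟨-x|ψ⟩ = (-3) / (√2·√17).
P = |-3|² / 34 = 9/34.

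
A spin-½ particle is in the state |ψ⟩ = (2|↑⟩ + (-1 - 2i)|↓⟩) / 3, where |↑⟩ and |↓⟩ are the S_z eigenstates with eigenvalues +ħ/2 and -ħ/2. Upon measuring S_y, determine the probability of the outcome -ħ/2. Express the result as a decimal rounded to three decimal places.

|-y⟩ = (|↑⟩ - i|↓⟩)/√2, so ⟨-y|ψ⟩ = (4 - i) / (√2·3).
P = |4 - i|² / 18 = 17/18.

0.944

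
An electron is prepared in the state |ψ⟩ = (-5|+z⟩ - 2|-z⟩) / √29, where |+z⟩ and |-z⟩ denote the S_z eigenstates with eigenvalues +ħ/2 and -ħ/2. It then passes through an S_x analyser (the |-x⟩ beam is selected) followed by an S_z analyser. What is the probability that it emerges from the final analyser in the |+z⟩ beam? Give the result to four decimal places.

0.0776

First analyser (S_x): P(|-x⟩) = |⟨-x|ψ⟩|² = 9/58.
After stage 1 the state is |-x⟩; P(|+z⟩) = |⟨+z|-x⟩|² = 1/2.
Joint probability = 9/58 × 1/2 = 0.0776.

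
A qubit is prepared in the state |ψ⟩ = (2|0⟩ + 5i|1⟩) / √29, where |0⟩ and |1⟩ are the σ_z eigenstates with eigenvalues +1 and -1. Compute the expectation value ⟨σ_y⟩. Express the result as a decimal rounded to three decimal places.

⟨σ_y⟩ = 2 Im(a* b)/(|a|²+|b|²) with a = 2, b = 5i.
a* b = 10i, so ⟨σ_y⟩ = 20/29.

0.690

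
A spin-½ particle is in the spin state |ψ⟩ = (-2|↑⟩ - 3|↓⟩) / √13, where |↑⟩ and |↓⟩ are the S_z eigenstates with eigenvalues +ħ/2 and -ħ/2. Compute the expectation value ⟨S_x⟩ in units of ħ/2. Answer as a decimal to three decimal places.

⟨σ_x⟩ = 2 Re(a* b)/(|a|²+|b|²) with a = -2, b = -3.
a* b = 6, so ⟨σ_x⟩ = 12/13.
⟨S_x⟩ = (ħ/2)·⟨σ_x⟩.

0.923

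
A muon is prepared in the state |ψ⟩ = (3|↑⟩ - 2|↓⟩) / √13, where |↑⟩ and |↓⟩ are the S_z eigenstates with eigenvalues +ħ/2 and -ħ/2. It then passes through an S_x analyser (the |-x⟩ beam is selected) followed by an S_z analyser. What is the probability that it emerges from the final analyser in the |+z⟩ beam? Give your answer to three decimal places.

0.481

First analyser (S_x): P(|-x⟩) = |⟨-x|ψ⟩|² = 25/26.
After stage 1 the state is |-x⟩; P(|+z⟩) = |⟨+z|-x⟩|² = 1/2.
Joint probability = 25/26 × 1/2 = 0.481.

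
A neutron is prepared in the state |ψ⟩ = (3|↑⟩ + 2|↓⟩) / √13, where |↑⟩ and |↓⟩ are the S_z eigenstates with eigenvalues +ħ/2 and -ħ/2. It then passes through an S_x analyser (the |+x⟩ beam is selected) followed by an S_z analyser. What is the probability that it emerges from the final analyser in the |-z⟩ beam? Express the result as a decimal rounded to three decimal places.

0.481

First analyser (S_x): P(|+x⟩) = |⟨+x|ψ⟩|² = 25/26.
After stage 1 the state is |+x⟩; P(|-z⟩) = |⟨-z|+x⟩|² = 1/2.
Joint probability = 25/26 × 1/2 = 0.481.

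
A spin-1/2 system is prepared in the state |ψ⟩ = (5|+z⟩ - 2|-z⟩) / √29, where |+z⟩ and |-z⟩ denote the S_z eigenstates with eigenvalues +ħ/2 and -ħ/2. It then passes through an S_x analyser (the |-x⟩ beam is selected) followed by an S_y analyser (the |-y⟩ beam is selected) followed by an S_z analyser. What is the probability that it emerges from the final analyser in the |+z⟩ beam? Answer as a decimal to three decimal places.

First analyser (S_x): P(|-x⟩) = |⟨-x|ψ⟩|² = 49/58.
After stage 1 the state is |-x⟩; P(|-y⟩) = |⟨-y|-x⟩|² = 1/2.
After stage 2 the state is |-y⟩; P(|+z⟩) = |⟨+z|-y⟩|² = 1/2.
Joint probability = 49/58 × 1/2 × 1/2 = 0.211.

0.211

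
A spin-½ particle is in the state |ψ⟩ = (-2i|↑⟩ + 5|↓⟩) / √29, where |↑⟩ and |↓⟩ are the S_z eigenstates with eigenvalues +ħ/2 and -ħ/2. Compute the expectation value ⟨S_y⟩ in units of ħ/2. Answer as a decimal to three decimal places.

⟨σ_y⟩ = 2 Im(a* b)/(|a|²+|b|²) with a = -2i, b = 5.
a* b = 10i, so ⟨σ_y⟩ = 20/29.
⟨S_y⟩ = (ħ/2)·⟨σ_y⟩.

0.690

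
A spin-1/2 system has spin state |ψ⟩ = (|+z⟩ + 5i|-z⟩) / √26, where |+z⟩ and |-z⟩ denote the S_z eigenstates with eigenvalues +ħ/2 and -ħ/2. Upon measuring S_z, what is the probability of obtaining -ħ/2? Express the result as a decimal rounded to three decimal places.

0.962

The -ħ/2 outcome corresponds to |-z⟩. Its amplitude in |ψ⟩ is 5i/√26.
P = |5i|² / 26 = 25/26.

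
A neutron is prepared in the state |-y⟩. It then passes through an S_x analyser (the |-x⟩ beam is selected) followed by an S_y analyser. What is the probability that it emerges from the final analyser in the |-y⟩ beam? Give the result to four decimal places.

First analyser (S_x): from |-y⟩, P(|-x⟩) = 1/2.
After stage 1 the state is |-x⟩; P(|-y⟩) = |⟨-y|-x⟩|² = 1/2.
Joint probability = 1/2 × 1/2 = 0.2500.

0.2500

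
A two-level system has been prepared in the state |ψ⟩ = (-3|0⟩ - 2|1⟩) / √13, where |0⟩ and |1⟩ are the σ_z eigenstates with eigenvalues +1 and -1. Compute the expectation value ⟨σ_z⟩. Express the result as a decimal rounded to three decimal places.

⟨σ_z⟩ = |a|² - |b|² divided by |a|²+|b|², with a, b the |0⟩, |1⟩ amplitudes.
= (9 - 4)/13 = 5/13.

0.385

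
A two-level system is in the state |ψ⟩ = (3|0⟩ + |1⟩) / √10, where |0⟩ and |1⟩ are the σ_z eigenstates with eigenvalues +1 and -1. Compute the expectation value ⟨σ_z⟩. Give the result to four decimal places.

⟨σ_z⟩ = |a|² - |b|² divided by |a|²+|b|², with a, b the |0⟩, |1⟩ amplitudes.
= (9 - 1)/10 = 8/10.

0.8000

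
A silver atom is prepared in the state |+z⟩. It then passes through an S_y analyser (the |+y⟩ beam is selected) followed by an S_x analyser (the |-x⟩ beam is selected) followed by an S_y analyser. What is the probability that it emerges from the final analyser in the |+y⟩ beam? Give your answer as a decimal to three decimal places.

0.125

First analyser (S_y): from |+z⟩, P(|+y⟩) = 1/2.
After stage 1 the state is |+y⟩; P(|-x⟩) = |⟨-x|+y⟩|² = 1/2.
After stage 2 the state is |-x⟩; P(|+y⟩) = |⟨+y|-x⟩|² = 1/2.
Joint probability = 1/2 × 1/2 × 1/2 = 0.125.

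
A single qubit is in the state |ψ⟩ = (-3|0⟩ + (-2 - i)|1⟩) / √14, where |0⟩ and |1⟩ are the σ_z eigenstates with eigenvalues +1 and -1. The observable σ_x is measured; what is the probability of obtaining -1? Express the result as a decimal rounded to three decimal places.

0.071

|-x⟩ = (|0⟩ - |1⟩)/√2, so ⟨-x|ψ⟩ = (-1 + i) / (√2·√14).
P = |-1 + i|² / 28 = 2/28.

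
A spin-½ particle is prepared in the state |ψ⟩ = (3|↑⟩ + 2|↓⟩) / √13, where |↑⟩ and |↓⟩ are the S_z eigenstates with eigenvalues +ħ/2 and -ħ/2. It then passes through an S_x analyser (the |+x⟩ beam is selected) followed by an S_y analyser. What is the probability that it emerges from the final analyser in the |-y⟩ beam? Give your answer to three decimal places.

0.481

First analyser (S_x): P(|+x⟩) = |⟨+x|ψ⟩|² = 25/26.
After stage 1 the state is |+x⟩; P(|-y⟩) = |⟨-y|+x⟩|² = 1/2.
Joint probability = 25/26 × 1/2 = 0.481.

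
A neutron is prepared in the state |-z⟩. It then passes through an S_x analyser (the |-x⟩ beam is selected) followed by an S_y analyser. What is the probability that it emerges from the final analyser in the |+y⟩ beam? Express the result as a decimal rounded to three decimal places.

0.250

First analyser (S_x): from |-z⟩, P(|-x⟩) = 1/2.
After stage 1 the state is |-x⟩; P(|+y⟩) = |⟨+y|-x⟩|² = 1/2.
Joint probability = 1/2 × 1/2 = 0.250.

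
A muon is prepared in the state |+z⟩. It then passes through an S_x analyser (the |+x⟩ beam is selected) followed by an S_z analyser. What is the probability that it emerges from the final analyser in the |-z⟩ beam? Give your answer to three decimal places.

0.250

First analyser (S_x): from |+z⟩, P(|+x⟩) = 1/2.
After stage 1 the state is |+x⟩; P(|-z⟩) = |⟨-z|+x⟩|² = 1/2.
Joint probability = 1/2 × 1/2 = 0.250.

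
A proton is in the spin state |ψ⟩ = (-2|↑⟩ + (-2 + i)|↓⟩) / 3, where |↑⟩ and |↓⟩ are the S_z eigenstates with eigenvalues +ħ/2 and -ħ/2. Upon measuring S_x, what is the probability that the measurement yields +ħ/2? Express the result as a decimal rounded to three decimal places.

0.944

|+x⟩ = (|↑⟩ + |↓⟩)/√2, so ⟨+x|ψ⟩ = (-4 + i) / (√2·3).
P = |-4 + i|² / 18 = 17/18.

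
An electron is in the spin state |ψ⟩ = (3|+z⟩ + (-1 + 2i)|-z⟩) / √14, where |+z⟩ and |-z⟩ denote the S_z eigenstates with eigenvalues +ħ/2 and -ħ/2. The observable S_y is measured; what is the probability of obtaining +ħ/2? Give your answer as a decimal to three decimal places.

0.929

|+y⟩ = (|+z⟩ + i|-z⟩)/√2, so ⟨+y|ψ⟩ = (5 + i) / (√2·√14).
P = |5 + i|² / 28 = 26/28.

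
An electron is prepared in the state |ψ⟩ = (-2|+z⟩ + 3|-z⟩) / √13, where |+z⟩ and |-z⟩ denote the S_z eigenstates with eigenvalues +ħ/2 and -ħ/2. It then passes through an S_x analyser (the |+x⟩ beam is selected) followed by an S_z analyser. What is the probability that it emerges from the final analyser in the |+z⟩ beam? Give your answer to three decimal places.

First analyser (S_x): P(|+x⟩) = |⟨+x|ψ⟩|² = 1/26.
After stage 1 the state is |+x⟩; P(|+z⟩) = |⟨+z|+x⟩|² = 1/2.
Joint probability = 1/26 × 1/2 = 0.019.

0.019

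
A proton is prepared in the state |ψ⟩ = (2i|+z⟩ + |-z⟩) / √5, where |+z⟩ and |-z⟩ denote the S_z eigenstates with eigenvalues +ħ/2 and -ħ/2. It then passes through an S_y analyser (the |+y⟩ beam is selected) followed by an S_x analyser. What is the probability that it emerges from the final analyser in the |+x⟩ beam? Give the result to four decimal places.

0.0500

First analyser (S_y): P(|+y⟩) = |⟨+y|ψ⟩|² = 1/10.
After stage 1 the state is |+y⟩; P(|+x⟩) = |⟨+x|+y⟩|² = 1/2.
Joint probability = 1/10 × 1/2 = 0.0500.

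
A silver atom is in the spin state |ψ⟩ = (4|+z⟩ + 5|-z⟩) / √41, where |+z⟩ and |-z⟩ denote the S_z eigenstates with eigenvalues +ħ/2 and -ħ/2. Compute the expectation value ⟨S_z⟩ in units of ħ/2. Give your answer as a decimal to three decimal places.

⟨σ_z⟩ = |a|² - |b|² divided by |a|²+|b|², with a, b the |+z⟩, |-z⟩ amplitudes.
= (16 - 25)/41 = -9/41.
⟨S_z⟩ = (ħ/2)·⟨σ_z⟩.

-0.220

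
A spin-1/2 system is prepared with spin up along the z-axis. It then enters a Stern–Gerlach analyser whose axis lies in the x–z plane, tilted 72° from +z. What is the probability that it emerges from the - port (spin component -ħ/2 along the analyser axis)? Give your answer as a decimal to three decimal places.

For spin-½, the probability of finding spin-up along an axis at angle θ to the initial spin direction is cos²(θ/2); spin-down is sin²(θ/2).
θ = 72°, so P = sin²(36°) ≈ 0.345.

0.345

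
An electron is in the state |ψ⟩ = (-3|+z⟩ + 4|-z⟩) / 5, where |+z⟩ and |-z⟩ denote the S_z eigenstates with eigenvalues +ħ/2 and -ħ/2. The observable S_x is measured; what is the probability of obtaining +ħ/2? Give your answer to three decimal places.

|+x⟩ = (|+z⟩ + |-z⟩)/√2, so ⟨+x|ψ⟩ = (1) / (√2·5).
P = |1|² / 50 = 1/50.

0.020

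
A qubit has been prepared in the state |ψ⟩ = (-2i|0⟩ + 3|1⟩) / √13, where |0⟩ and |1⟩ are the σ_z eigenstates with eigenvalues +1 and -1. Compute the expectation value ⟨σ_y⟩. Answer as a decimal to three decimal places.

⟨σ_y⟩ = 2 Im(a* b)/(|a|²+|b|²) with a = -2i, b = 3.
a* b = 6i, so ⟨σ_y⟩ = 12/13.

0.923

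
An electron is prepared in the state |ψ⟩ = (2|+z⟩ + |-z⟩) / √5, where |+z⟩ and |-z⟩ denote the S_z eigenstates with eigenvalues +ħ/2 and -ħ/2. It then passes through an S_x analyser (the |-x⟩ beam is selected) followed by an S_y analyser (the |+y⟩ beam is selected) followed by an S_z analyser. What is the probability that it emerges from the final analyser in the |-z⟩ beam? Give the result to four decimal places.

First analyser (S_x): P(|-x⟩) = |⟨-x|ψ⟩|² = 1/10.
After stage 1 the state is |-x⟩; P(|+y⟩) = |⟨+y|-x⟩|² = 1/2.
After stage 2 the state is |+y⟩; P(|-z⟩) = |⟨-z|+y⟩|² = 1/2.
Joint probability = 1/10 × 1/2 × 1/2 = 0.0250.

0.0250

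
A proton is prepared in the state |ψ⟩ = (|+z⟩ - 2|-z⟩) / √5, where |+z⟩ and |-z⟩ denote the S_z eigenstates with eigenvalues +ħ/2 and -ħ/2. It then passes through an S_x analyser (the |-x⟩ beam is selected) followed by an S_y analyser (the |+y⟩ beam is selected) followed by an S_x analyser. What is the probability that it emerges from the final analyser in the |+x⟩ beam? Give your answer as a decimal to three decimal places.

0.225

First analyser (S_x): P(|-x⟩) = |⟨-x|ψ⟩|² = 9/10.
After stage 1 the state is |-x⟩; P(|+y⟩) = |⟨+y|-x⟩|² = 1/2.
After stage 2 the state is |+y⟩; P(|+x⟩) = |⟨+x|+y⟩|² = 1/2.
Joint probability = 9/10 × 1/2 × 1/2 = 0.225.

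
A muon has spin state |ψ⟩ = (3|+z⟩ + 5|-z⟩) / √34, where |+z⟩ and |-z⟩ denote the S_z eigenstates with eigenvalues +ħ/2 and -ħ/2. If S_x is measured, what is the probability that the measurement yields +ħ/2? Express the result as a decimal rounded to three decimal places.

|+x⟩ = (|+z⟩ + |-z⟩)/√2, so ⟨+x|ψ⟩ = (8) / (√2·√34).
P = |8|² / 68 = 64/68.

0.941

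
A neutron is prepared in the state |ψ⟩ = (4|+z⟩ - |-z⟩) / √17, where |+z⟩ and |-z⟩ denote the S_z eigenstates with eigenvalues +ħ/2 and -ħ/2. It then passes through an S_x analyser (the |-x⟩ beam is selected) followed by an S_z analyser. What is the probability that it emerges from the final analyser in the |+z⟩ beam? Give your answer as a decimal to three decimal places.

0.368

First analyser (S_x): P(|-x⟩) = |⟨-x|ψ⟩|² = 25/34.
After stage 1 the state is |-x⟩; P(|+z⟩) = |⟨+z|-x⟩|² = 1/2.
Joint probability = 25/34 × 1/2 = 0.368.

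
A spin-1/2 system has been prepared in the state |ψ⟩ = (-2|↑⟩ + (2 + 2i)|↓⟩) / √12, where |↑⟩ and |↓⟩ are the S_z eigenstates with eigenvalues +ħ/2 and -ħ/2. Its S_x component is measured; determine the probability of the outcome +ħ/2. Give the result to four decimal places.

0.1667

|+x⟩ = (|↑⟩ + |↓⟩)/√2, so ⟨+x|ψ⟩ = (2i) / (√2·√12).
P = |2i|² / 24 = 4/24.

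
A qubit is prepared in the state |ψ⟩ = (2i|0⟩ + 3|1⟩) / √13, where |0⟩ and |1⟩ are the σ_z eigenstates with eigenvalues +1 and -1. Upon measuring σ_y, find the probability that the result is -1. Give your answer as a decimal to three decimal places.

0.962

|-y⟩ = (|0⟩ - i|1⟩)/√2, so ⟨-y|ψ⟩ = (5i) / (√2·√13).
P = |5i|² / 26 = 25/26.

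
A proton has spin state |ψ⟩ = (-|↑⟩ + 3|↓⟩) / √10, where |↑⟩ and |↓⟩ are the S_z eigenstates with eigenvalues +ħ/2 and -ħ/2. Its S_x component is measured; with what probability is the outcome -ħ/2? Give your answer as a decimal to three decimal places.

0.800

|-x⟩ = (|↑⟩ - |↓⟩)/√2, so ⟨-x|ψ⟩ = (-4) / (√2·√10).
P = |-4|² / 20 = 16/20.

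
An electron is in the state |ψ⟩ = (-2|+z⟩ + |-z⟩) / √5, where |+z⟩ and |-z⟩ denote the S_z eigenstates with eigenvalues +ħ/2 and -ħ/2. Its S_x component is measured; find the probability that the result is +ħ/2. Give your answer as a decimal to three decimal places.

|+x⟩ = (|+z⟩ + |-z⟩)/√2, so ⟨+x|ψ⟩ = (-1) / (√2·√5).
P = |-1|² / 10 = 1/10.

0.100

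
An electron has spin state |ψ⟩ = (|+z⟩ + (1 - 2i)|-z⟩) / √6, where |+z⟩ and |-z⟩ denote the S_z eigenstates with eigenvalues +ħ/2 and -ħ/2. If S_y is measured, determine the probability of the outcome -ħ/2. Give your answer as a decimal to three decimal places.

0.833

|-y⟩ = (|+z⟩ - i|-z⟩)/√2, so ⟨-y|ψ⟩ = (3 + i) / (√2·√6).
P = |3 + i|² / 12 = 10/12.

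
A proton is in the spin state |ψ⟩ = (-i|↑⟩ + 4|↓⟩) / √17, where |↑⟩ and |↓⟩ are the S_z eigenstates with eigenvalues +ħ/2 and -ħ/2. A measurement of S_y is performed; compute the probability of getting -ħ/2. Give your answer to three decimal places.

0.265

|-y⟩ = (|↑⟩ - i|↓⟩)/√2, so ⟨-y|ψ⟩ = (3i) / (√2·√17).
P = |3i|² / 34 = 9/34.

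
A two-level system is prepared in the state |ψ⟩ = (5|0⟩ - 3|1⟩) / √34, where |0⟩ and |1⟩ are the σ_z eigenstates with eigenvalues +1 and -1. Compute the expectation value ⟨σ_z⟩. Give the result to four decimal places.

⟨σ_z⟩ = |a|² - |b|² divided by |a|²+|b|², with a, b the |0⟩, |1⟩ amplitudes.
= (25 - 9)/34 = 16/34.

0.4706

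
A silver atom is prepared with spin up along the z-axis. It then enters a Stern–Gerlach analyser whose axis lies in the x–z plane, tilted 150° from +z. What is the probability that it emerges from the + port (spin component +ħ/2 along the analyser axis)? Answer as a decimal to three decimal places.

For spin-½, the probability of finding spin-up along an axis at angle θ to the initial spin direction is cos²(θ/2); spin-down is sin²(θ/2).
θ = 150°, so P = cos²(75°) ≈ 0.067.

0.067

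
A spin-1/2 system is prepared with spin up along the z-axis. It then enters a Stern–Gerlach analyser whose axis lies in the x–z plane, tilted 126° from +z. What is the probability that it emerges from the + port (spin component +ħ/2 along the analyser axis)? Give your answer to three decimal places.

For spin-½, the probability of finding spin-up along an axis at angle θ to the initial spin direction is cos²(θ/2); spin-down is sin²(θ/2).
θ = 126°, so P = cos²(63°) ≈ 0.206.

0.206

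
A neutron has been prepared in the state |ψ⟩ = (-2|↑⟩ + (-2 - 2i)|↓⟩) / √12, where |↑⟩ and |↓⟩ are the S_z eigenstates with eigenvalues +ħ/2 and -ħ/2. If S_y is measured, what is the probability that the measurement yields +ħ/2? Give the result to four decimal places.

|+y⟩ = (|↑⟩ + i|↓⟩)/√2, so ⟨+y|ψ⟩ = (-4 + 2i) / (√2·√12).
P = |-4 + 2i|² / 24 = 20/24.

0.8333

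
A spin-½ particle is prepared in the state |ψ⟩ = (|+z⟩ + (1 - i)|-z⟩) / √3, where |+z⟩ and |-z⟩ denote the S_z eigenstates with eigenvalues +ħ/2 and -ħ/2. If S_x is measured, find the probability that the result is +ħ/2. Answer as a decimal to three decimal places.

0.833

|+x⟩ = (|+z⟩ + |-z⟩)/√2, so ⟨+x|ψ⟩ = (2 - i) / (√2·√3).
P = |2 - i|² / 6 = 5/6.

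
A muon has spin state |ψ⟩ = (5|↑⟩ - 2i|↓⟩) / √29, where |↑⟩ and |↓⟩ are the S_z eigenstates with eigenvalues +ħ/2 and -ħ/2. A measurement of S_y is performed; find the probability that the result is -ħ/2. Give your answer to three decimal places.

|-y⟩ = (|↑⟩ - i|↓⟩)/√2, so ⟨-y|ψ⟩ = (7) / (√2·√29).
P = |7|² / 58 = 49/58.

0.845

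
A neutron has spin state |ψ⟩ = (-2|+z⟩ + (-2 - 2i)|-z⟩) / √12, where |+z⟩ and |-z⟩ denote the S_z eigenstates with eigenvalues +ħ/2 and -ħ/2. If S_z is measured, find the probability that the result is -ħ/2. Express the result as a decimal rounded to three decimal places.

The -ħ/2 outcome corresponds to |-z⟩. Its amplitude in |ψ⟩ is (-2 - 2i)/√12.
P = |-2 - 2i|² / 12 = 8/12.

0.667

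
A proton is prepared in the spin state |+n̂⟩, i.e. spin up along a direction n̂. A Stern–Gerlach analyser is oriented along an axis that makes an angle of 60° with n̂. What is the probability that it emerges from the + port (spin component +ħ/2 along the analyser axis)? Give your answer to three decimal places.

For spin-½, the probability of finding spin-up along an axis at angle θ to the initial spin direction is cos²(θ/2); spin-down is sin²(θ/2).
θ = 60°, so P = cos²(30°) ≈ 0.750.

0.750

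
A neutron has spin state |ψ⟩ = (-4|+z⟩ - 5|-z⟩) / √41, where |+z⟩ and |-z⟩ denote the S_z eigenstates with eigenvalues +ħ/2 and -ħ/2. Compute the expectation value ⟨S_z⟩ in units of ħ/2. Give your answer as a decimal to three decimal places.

⟨σ_z⟩ = |a|² - |b|² divided by |a|²+|b|², with a, b the |+z⟩, |-z⟩ amplitudes.
= (16 - 25)/41 = -9/41.
⟨S_z⟩ = (ħ/2)·⟨σ_z⟩.

-0.220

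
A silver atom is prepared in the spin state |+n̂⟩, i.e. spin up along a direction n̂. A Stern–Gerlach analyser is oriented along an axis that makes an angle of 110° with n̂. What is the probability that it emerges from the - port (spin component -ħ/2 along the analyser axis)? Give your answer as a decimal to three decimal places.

For spin-½, the probability of finding spin-up along an axis at angle θ to the initial spin direction is cos²(θ/2); spin-down is sin²(θ/2).
θ = 110°, so P = sin²(55°) ≈ 0.671.

0.671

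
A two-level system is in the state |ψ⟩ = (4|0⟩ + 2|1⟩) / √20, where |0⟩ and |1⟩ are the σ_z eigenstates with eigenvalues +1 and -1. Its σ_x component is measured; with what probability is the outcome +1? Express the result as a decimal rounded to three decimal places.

|+x⟩ = (|0⟩ + |1⟩)/√2, so ⟨+x|ψ⟩ = (6) / (√2·√20).
P = |6|² / 40 = 36/40.

0.900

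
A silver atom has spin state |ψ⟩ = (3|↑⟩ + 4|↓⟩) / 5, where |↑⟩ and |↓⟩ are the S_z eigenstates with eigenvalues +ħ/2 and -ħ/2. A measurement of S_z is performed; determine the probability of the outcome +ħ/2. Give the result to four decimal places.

0.3600

The +ħ/2 outcome corresponds to |↑⟩. Its amplitude in |ψ⟩ is 3/5.
P = |3|² / 25 = 9/25.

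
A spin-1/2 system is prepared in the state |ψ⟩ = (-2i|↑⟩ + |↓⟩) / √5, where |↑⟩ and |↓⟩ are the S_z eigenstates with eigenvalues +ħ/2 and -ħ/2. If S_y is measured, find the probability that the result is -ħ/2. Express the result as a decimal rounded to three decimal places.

0.100

|-y⟩ = (|↑⟩ - i|↓⟩)/√2, so ⟨-y|ψ⟩ = (-i) / (√2·√5).
P = |-i|² / 10 = 1/10.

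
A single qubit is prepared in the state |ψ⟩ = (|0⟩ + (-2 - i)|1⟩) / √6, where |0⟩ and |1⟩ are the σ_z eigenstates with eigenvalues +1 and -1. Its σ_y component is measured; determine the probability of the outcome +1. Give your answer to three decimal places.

0.333

|+y⟩ = (|0⟩ + i|1⟩)/√2, so ⟨+y|ψ⟩ = (2i) / (√2·√6).
P = |2i|² / 12 = 4/12.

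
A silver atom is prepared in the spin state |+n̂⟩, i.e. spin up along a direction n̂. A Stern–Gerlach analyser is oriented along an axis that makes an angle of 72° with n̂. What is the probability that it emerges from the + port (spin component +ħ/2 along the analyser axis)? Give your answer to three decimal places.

0.655

For spin-½, the probability of finding spin-up along an axis at angle θ to the initial spin direction is cos²(θ/2); spin-down is sin²(θ/2).
θ = 72°, so P = cos²(36°) ≈ 0.655.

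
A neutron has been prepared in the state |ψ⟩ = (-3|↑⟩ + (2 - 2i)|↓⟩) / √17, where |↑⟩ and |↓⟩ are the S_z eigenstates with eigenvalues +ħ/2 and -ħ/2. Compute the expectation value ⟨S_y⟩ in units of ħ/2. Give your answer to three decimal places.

0.706

⟨σ_y⟩ = 2 Im(a* b)/(|a|²+|b|²) with a = -3, b = (2 - 2i).
a* b = (-6 + 6i), so ⟨σ_y⟩ = 12/17.
⟨S_y⟩ = (ħ/2)·⟨σ_y⟩.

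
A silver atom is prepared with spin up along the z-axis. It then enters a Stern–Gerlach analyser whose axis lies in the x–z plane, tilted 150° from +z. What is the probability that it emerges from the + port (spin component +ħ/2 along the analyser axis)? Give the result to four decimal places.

0.0670

For spin-½, the probability of finding spin-up along an axis at angle θ to the initial spin direction is cos²(θ/2); spin-down is sin²(θ/2).
θ = 150°, so P = cos²(75°) ≈ 0.0670.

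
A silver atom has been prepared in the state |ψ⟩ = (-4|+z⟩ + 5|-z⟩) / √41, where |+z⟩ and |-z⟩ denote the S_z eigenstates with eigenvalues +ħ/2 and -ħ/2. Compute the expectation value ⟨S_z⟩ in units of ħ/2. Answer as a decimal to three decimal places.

-0.220

⟨σ_z⟩ = |a|² - |b|² divided by |a|²+|b|², with a, b the |+z⟩, |-z⟩ amplitudes.
= (16 - 25)/41 = -9/41.
⟨S_z⟩ = (ħ/2)·⟨σ_z⟩.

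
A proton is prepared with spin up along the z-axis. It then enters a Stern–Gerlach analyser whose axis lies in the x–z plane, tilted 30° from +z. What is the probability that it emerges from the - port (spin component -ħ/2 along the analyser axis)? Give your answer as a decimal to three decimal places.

For spin-½, the probability of finding spin-up along an axis at angle θ to the initial spin direction is cos²(θ/2); spin-down is sin²(θ/2).
θ = 30°, so P = sin²(15°) ≈ 0.067.

0.067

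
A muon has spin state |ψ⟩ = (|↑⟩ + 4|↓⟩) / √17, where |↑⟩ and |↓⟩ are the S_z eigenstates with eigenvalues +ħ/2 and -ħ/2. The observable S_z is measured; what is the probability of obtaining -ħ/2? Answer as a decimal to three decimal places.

0.941

The -ħ/2 outcome corresponds to |↓⟩. Its amplitude in |ψ⟩ is 4/√17.
P = |4|² / 17 = 16/17.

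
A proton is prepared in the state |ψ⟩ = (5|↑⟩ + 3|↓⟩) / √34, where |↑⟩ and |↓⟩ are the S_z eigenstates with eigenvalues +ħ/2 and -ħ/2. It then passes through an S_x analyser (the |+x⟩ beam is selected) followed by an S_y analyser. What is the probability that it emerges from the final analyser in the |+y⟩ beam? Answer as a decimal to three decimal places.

First analyser (S_x): P(|+x⟩) = |⟨+x|ψ⟩|² = 64/68.
After stage 1 the state is |+x⟩; P(|+y⟩) = |⟨+y|+x⟩|² = 1/2.
Joint probability = 64/68 × 1/2 = 0.471.

0.471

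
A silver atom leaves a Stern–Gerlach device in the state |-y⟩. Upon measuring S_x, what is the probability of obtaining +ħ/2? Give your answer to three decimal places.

In the S_z basis, |-y⟩ = (|+z⟩ - i|-z⟩)/√2 and |+x⟩ = (|+z⟩ + |-z⟩)/√2.
|⟨+x|-y⟩|² = 1/2.

0.500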